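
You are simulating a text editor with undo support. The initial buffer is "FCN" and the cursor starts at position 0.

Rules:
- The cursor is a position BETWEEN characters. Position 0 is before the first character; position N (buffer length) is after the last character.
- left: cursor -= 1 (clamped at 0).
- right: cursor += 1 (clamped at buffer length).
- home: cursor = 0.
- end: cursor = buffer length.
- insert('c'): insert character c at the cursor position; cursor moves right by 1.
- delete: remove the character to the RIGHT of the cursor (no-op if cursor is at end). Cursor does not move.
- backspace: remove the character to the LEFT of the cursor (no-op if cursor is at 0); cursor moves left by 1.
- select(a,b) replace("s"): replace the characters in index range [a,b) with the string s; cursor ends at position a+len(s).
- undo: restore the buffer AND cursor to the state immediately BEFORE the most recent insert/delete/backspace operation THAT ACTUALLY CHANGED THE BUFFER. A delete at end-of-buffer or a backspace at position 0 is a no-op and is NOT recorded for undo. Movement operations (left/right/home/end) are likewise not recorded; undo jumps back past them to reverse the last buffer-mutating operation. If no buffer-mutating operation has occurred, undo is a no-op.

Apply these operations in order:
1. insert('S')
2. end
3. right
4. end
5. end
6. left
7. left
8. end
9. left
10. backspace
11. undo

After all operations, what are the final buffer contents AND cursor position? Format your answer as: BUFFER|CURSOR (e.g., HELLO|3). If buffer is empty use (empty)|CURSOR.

Answer: SFCN|3

Derivation:
After op 1 (insert('S')): buf='SFCN' cursor=1
After op 2 (end): buf='SFCN' cursor=4
After op 3 (right): buf='SFCN' cursor=4
After op 4 (end): buf='SFCN' cursor=4
After op 5 (end): buf='SFCN' cursor=4
After op 6 (left): buf='SFCN' cursor=3
After op 7 (left): buf='SFCN' cursor=2
After op 8 (end): buf='SFCN' cursor=4
After op 9 (left): buf='SFCN' cursor=3
After op 10 (backspace): buf='SFN' cursor=2
After op 11 (undo): buf='SFCN' cursor=3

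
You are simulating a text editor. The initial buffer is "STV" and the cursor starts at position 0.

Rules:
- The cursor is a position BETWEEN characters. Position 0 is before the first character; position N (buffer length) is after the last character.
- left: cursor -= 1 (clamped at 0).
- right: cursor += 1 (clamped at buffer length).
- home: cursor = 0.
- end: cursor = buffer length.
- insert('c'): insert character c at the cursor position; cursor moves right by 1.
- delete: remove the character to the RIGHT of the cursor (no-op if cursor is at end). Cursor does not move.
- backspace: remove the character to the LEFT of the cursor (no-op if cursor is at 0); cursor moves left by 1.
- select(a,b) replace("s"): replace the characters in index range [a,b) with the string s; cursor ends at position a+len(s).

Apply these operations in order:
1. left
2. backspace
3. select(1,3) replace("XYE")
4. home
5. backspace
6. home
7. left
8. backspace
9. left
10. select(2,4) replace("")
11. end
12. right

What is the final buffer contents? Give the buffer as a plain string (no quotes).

Answer: SX

Derivation:
After op 1 (left): buf='STV' cursor=0
After op 2 (backspace): buf='STV' cursor=0
After op 3 (select(1,3) replace("XYE")): buf='SXYE' cursor=4
After op 4 (home): buf='SXYE' cursor=0
After op 5 (backspace): buf='SXYE' cursor=0
After op 6 (home): buf='SXYE' cursor=0
After op 7 (left): buf='SXYE' cursor=0
After op 8 (backspace): buf='SXYE' cursor=0
After op 9 (left): buf='SXYE' cursor=0
After op 10 (select(2,4) replace("")): buf='SX' cursor=2
After op 11 (end): buf='SX' cursor=2
After op 12 (right): buf='SX' cursor=2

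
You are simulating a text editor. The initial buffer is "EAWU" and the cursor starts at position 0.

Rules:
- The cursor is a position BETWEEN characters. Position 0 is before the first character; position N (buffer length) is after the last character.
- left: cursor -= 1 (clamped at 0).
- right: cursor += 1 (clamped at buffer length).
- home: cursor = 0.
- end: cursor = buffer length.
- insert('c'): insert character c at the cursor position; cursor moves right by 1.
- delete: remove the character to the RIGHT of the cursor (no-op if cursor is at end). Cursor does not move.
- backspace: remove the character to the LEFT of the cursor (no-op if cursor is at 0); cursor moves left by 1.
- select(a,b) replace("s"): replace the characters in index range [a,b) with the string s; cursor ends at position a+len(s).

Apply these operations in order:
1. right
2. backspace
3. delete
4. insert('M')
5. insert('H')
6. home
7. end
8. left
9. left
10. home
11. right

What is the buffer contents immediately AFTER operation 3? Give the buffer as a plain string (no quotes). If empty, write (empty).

Answer: WU

Derivation:
After op 1 (right): buf='EAWU' cursor=1
After op 2 (backspace): buf='AWU' cursor=0
After op 3 (delete): buf='WU' cursor=0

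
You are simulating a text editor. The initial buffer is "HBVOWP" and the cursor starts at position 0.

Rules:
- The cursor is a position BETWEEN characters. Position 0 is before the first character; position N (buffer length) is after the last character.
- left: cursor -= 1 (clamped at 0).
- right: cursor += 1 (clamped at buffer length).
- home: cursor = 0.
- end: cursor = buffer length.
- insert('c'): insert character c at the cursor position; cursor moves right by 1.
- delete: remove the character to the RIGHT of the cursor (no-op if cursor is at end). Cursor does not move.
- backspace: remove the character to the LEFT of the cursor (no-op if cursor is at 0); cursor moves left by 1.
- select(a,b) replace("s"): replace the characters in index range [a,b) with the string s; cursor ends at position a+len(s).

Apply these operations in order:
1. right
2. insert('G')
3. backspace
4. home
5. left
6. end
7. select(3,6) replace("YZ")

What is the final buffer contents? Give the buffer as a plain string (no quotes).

Answer: HBVYZ

Derivation:
After op 1 (right): buf='HBVOWP' cursor=1
After op 2 (insert('G')): buf='HGBVOWP' cursor=2
After op 3 (backspace): buf='HBVOWP' cursor=1
After op 4 (home): buf='HBVOWP' cursor=0
After op 5 (left): buf='HBVOWP' cursor=0
After op 6 (end): buf='HBVOWP' cursor=6
After op 7 (select(3,6) replace("YZ")): buf='HBVYZ' cursor=5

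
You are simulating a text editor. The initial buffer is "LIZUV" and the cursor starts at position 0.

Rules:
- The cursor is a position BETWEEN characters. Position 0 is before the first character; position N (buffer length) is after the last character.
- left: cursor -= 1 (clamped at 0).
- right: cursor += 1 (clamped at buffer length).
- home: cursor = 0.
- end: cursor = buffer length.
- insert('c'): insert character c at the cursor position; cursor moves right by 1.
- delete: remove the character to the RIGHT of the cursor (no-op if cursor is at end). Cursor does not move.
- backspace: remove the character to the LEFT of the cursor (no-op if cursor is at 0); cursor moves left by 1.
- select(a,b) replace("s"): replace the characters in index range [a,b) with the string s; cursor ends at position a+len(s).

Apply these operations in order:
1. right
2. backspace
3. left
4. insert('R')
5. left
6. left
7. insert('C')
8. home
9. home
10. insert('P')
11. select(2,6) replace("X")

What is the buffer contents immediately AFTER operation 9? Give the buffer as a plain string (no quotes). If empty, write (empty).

Answer: CRIZUV

Derivation:
After op 1 (right): buf='LIZUV' cursor=1
After op 2 (backspace): buf='IZUV' cursor=0
After op 3 (left): buf='IZUV' cursor=0
After op 4 (insert('R')): buf='RIZUV' cursor=1
After op 5 (left): buf='RIZUV' cursor=0
After op 6 (left): buf='RIZUV' cursor=0
After op 7 (insert('C')): buf='CRIZUV' cursor=1
After op 8 (home): buf='CRIZUV' cursor=0
After op 9 (home): buf='CRIZUV' cursor=0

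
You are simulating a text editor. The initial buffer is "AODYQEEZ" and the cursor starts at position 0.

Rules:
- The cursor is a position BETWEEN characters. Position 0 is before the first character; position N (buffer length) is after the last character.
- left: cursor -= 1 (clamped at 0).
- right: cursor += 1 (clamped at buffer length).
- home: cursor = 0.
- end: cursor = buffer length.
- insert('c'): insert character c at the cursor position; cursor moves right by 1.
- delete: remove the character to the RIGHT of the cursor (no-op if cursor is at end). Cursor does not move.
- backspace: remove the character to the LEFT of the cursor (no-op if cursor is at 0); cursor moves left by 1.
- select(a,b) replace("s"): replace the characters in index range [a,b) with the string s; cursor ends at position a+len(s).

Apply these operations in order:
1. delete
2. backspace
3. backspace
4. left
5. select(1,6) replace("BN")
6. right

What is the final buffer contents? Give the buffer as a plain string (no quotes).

Answer: OBNZ

Derivation:
After op 1 (delete): buf='ODYQEEZ' cursor=0
After op 2 (backspace): buf='ODYQEEZ' cursor=0
After op 3 (backspace): buf='ODYQEEZ' cursor=0
After op 4 (left): buf='ODYQEEZ' cursor=0
After op 5 (select(1,6) replace("BN")): buf='OBNZ' cursor=3
After op 6 (right): buf='OBNZ' cursor=4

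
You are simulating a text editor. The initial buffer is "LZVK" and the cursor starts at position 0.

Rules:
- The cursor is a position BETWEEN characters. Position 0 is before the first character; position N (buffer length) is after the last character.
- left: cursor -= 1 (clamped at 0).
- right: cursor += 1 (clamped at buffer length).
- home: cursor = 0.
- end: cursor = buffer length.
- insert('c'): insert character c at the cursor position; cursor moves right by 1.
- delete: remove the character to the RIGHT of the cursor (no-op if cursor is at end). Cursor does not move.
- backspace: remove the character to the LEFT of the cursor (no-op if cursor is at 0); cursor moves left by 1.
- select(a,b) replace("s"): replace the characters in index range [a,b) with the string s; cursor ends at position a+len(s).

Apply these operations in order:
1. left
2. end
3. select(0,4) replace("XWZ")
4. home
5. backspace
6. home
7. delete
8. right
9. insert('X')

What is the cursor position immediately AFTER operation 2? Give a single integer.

After op 1 (left): buf='LZVK' cursor=0
After op 2 (end): buf='LZVK' cursor=4

Answer: 4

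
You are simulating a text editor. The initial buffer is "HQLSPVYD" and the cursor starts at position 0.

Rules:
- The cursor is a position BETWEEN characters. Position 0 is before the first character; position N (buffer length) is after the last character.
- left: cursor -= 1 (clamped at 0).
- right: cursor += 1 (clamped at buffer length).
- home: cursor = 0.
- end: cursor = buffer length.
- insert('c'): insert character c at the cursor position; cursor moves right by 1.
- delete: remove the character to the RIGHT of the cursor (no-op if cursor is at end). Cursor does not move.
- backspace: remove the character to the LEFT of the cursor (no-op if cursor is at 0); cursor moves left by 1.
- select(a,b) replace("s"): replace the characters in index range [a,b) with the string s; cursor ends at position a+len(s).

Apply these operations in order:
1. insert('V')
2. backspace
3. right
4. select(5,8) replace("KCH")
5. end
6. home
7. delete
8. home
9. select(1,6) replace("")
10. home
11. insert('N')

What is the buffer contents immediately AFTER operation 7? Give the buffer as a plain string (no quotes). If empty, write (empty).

Answer: QLSPKCH

Derivation:
After op 1 (insert('V')): buf='VHQLSPVYD' cursor=1
After op 2 (backspace): buf='HQLSPVYD' cursor=0
After op 3 (right): buf='HQLSPVYD' cursor=1
After op 4 (select(5,8) replace("KCH")): buf='HQLSPKCH' cursor=8
After op 5 (end): buf='HQLSPKCH' cursor=8
After op 6 (home): buf='HQLSPKCH' cursor=0
After op 7 (delete): buf='QLSPKCH' cursor=0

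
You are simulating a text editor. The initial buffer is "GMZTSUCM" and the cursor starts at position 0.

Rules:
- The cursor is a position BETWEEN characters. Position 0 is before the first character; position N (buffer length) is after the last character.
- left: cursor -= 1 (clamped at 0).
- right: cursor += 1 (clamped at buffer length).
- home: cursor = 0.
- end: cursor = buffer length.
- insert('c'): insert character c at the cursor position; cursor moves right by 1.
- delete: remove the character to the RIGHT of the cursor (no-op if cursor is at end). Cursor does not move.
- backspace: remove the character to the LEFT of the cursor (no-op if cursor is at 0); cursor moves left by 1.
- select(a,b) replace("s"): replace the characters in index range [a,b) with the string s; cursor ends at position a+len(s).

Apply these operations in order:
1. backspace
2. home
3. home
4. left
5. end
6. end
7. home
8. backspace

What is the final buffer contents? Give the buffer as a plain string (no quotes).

Answer: GMZTSUCM

Derivation:
After op 1 (backspace): buf='GMZTSUCM' cursor=0
After op 2 (home): buf='GMZTSUCM' cursor=0
After op 3 (home): buf='GMZTSUCM' cursor=0
After op 4 (left): buf='GMZTSUCM' cursor=0
After op 5 (end): buf='GMZTSUCM' cursor=8
After op 6 (end): buf='GMZTSUCM' cursor=8
After op 7 (home): buf='GMZTSUCM' cursor=0
After op 8 (backspace): buf='GMZTSUCM' cursor=0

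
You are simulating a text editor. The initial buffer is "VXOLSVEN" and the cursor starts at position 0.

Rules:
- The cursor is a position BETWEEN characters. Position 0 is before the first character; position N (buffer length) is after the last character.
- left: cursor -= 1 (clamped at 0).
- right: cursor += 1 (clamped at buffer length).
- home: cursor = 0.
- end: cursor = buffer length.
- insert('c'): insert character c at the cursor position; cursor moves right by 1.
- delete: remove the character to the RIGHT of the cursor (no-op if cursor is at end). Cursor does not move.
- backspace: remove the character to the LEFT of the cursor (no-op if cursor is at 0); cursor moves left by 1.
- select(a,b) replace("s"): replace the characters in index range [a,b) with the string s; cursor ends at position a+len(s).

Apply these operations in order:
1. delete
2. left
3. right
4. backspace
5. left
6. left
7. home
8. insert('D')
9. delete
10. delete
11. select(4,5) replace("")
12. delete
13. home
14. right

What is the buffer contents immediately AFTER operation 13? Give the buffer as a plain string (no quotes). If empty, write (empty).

After op 1 (delete): buf='XOLSVEN' cursor=0
After op 2 (left): buf='XOLSVEN' cursor=0
After op 3 (right): buf='XOLSVEN' cursor=1
After op 4 (backspace): buf='OLSVEN' cursor=0
After op 5 (left): buf='OLSVEN' cursor=0
After op 6 (left): buf='OLSVEN' cursor=0
After op 7 (home): buf='OLSVEN' cursor=0
After op 8 (insert('D')): buf='DOLSVEN' cursor=1
After op 9 (delete): buf='DLSVEN' cursor=1
After op 10 (delete): buf='DSVEN' cursor=1
After op 11 (select(4,5) replace("")): buf='DSVE' cursor=4
After op 12 (delete): buf='DSVE' cursor=4
After op 13 (home): buf='DSVE' cursor=0

Answer: DSVE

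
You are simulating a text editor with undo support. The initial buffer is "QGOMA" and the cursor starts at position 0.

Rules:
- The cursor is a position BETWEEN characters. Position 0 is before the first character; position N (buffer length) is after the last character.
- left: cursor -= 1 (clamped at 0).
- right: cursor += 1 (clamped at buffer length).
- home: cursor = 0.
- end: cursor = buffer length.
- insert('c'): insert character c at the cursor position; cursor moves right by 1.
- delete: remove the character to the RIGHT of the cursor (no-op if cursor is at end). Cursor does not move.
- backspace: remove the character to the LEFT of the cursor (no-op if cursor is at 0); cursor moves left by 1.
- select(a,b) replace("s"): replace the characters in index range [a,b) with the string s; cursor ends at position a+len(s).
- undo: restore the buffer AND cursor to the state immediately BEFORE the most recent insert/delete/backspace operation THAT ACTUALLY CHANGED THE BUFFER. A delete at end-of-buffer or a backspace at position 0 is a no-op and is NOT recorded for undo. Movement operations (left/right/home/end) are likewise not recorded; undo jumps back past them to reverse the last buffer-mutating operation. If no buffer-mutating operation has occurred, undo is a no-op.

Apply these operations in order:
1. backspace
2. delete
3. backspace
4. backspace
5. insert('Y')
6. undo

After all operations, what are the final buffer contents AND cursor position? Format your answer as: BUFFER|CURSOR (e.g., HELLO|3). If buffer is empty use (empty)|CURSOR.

Answer: GOMA|0

Derivation:
After op 1 (backspace): buf='QGOMA' cursor=0
After op 2 (delete): buf='GOMA' cursor=0
After op 3 (backspace): buf='GOMA' cursor=0
After op 4 (backspace): buf='GOMA' cursor=0
After op 5 (insert('Y')): buf='YGOMA' cursor=1
After op 6 (undo): buf='GOMA' cursor=0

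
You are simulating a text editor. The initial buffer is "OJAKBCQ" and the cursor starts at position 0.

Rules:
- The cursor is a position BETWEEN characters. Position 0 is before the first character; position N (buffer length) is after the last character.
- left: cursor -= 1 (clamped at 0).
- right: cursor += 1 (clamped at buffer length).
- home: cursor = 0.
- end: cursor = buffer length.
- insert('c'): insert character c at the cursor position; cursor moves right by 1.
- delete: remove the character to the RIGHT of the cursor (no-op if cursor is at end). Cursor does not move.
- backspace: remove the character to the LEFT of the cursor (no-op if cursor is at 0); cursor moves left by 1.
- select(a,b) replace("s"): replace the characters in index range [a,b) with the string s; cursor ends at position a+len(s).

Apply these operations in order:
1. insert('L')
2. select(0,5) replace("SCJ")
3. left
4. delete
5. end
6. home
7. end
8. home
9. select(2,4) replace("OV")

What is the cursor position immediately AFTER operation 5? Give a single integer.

Answer: 5

Derivation:
After op 1 (insert('L')): buf='LOJAKBCQ' cursor=1
After op 2 (select(0,5) replace("SCJ")): buf='SCJBCQ' cursor=3
After op 3 (left): buf='SCJBCQ' cursor=2
After op 4 (delete): buf='SCBCQ' cursor=2
After op 5 (end): buf='SCBCQ' cursor=5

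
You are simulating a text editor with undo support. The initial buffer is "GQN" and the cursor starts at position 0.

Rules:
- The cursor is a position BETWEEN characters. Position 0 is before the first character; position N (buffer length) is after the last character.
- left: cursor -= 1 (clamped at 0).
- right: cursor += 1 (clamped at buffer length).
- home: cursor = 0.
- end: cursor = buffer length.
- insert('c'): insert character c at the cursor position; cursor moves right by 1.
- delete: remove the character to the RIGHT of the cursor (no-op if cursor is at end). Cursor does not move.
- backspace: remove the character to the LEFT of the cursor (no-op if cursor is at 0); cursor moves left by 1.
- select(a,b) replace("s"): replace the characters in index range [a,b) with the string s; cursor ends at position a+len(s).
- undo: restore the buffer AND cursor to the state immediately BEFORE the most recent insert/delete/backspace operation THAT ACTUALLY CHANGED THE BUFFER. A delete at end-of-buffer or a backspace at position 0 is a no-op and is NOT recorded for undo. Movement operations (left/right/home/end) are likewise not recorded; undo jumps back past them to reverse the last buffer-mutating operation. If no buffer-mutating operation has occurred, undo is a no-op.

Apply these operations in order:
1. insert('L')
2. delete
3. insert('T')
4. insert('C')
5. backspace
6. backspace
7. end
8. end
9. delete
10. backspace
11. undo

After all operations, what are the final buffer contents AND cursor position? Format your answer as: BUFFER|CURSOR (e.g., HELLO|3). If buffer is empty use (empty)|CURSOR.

After op 1 (insert('L')): buf='LGQN' cursor=1
After op 2 (delete): buf='LQN' cursor=1
After op 3 (insert('T')): buf='LTQN' cursor=2
After op 4 (insert('C')): buf='LTCQN' cursor=3
After op 5 (backspace): buf='LTQN' cursor=2
After op 6 (backspace): buf='LQN' cursor=1
After op 7 (end): buf='LQN' cursor=3
After op 8 (end): buf='LQN' cursor=3
After op 9 (delete): buf='LQN' cursor=3
After op 10 (backspace): buf='LQ' cursor=2
After op 11 (undo): buf='LQN' cursor=3

Answer: LQN|3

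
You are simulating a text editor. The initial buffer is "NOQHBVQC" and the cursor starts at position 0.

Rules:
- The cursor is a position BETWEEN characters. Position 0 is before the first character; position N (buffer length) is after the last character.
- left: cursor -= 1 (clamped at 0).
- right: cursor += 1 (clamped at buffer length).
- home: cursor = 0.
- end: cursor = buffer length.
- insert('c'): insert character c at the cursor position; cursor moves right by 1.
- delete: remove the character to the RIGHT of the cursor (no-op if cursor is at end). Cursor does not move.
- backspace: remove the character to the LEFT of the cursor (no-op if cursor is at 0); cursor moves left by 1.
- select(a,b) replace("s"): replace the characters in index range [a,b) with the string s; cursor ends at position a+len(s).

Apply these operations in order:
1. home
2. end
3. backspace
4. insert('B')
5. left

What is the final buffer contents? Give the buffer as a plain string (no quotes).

Answer: NOQHBVQB

Derivation:
After op 1 (home): buf='NOQHBVQC' cursor=0
After op 2 (end): buf='NOQHBVQC' cursor=8
After op 3 (backspace): buf='NOQHBVQ' cursor=7
After op 4 (insert('B')): buf='NOQHBVQB' cursor=8
After op 5 (left): buf='NOQHBVQB' cursor=7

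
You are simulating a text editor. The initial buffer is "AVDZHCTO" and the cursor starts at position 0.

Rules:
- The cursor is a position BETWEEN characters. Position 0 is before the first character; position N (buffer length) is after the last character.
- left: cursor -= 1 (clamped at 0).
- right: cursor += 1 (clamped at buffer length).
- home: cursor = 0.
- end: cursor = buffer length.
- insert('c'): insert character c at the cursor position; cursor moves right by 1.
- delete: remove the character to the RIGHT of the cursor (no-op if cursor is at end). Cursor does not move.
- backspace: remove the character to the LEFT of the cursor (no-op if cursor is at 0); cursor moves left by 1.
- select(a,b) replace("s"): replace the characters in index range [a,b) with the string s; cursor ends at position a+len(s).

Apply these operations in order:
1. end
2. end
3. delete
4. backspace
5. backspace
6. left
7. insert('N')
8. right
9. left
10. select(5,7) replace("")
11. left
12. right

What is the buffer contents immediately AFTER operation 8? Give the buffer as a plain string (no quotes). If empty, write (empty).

After op 1 (end): buf='AVDZHCTO' cursor=8
After op 2 (end): buf='AVDZHCTO' cursor=8
After op 3 (delete): buf='AVDZHCTO' cursor=8
After op 4 (backspace): buf='AVDZHCT' cursor=7
After op 5 (backspace): buf='AVDZHC' cursor=6
After op 6 (left): buf='AVDZHC' cursor=5
After op 7 (insert('N')): buf='AVDZHNC' cursor=6
After op 8 (right): buf='AVDZHNC' cursor=7

Answer: AVDZHNC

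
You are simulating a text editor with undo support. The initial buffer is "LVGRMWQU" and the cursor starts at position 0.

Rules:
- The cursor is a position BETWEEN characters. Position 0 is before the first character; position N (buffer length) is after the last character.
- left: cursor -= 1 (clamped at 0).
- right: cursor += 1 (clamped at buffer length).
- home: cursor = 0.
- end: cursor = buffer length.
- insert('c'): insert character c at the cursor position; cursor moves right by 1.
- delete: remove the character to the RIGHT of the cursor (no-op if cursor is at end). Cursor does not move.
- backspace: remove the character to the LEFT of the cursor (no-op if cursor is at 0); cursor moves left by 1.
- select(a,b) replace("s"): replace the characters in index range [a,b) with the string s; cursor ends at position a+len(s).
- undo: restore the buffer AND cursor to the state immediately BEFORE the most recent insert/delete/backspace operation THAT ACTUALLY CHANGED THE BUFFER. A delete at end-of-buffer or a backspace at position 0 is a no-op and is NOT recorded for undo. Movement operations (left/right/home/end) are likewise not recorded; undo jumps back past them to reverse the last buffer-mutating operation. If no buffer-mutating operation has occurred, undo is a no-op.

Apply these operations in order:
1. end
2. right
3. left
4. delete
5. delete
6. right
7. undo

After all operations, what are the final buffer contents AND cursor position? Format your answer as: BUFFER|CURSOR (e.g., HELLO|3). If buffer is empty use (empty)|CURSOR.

After op 1 (end): buf='LVGRMWQU' cursor=8
After op 2 (right): buf='LVGRMWQU' cursor=8
After op 3 (left): buf='LVGRMWQU' cursor=7
After op 4 (delete): buf='LVGRMWQ' cursor=7
After op 5 (delete): buf='LVGRMWQ' cursor=7
After op 6 (right): buf='LVGRMWQ' cursor=7
After op 7 (undo): buf='LVGRMWQU' cursor=7

Answer: LVGRMWQU|7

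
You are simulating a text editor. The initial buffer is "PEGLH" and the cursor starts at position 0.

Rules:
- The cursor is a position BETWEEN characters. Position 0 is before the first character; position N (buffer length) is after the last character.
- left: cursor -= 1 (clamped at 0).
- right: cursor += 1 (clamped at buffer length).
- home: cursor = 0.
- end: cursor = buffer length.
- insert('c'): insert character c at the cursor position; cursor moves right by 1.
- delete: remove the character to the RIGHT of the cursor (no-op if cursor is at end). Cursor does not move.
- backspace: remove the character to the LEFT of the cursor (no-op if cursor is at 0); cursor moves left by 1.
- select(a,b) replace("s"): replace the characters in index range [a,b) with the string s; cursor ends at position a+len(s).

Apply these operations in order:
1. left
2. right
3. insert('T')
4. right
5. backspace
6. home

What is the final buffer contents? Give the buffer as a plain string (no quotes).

After op 1 (left): buf='PEGLH' cursor=0
After op 2 (right): buf='PEGLH' cursor=1
After op 3 (insert('T')): buf='PTEGLH' cursor=2
After op 4 (right): buf='PTEGLH' cursor=3
After op 5 (backspace): buf='PTGLH' cursor=2
After op 6 (home): buf='PTGLH' cursor=0

Answer: PTGLH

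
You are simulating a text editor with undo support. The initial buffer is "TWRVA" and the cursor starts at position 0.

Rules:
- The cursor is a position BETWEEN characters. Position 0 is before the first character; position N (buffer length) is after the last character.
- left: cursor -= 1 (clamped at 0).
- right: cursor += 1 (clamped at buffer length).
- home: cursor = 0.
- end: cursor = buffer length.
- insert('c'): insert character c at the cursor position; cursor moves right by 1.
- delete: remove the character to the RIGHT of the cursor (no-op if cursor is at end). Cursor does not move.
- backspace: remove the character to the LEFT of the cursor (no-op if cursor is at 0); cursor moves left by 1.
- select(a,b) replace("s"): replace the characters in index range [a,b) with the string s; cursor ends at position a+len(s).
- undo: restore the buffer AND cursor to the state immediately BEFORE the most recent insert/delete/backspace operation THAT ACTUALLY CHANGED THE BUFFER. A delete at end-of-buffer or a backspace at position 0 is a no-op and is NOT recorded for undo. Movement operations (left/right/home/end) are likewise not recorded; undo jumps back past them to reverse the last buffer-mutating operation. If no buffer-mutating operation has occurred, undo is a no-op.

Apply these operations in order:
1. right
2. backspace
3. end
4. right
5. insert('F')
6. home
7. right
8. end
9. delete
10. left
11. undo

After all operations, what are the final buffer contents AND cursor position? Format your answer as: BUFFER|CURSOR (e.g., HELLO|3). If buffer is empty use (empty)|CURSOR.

Answer: WRVA|4

Derivation:
After op 1 (right): buf='TWRVA' cursor=1
After op 2 (backspace): buf='WRVA' cursor=0
After op 3 (end): buf='WRVA' cursor=4
After op 4 (right): buf='WRVA' cursor=4
After op 5 (insert('F')): buf='WRVAF' cursor=5
After op 6 (home): buf='WRVAF' cursor=0
After op 7 (right): buf='WRVAF' cursor=1
After op 8 (end): buf='WRVAF' cursor=5
After op 9 (delete): buf='WRVAF' cursor=5
After op 10 (left): buf='WRVAF' cursor=4
After op 11 (undo): buf='WRVA' cursor=4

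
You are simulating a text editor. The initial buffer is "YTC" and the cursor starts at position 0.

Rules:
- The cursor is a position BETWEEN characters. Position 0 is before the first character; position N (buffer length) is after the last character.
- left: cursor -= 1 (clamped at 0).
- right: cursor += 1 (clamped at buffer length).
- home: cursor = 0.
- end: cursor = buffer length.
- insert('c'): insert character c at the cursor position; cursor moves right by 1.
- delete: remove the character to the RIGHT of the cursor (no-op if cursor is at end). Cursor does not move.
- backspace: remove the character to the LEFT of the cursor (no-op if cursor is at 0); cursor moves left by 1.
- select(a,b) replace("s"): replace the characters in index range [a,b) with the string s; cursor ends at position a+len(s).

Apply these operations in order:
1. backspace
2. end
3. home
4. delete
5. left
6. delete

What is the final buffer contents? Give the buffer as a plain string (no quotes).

Answer: C

Derivation:
After op 1 (backspace): buf='YTC' cursor=0
After op 2 (end): buf='YTC' cursor=3
After op 3 (home): buf='YTC' cursor=0
After op 4 (delete): buf='TC' cursor=0
After op 5 (left): buf='TC' cursor=0
After op 6 (delete): buf='C' cursor=0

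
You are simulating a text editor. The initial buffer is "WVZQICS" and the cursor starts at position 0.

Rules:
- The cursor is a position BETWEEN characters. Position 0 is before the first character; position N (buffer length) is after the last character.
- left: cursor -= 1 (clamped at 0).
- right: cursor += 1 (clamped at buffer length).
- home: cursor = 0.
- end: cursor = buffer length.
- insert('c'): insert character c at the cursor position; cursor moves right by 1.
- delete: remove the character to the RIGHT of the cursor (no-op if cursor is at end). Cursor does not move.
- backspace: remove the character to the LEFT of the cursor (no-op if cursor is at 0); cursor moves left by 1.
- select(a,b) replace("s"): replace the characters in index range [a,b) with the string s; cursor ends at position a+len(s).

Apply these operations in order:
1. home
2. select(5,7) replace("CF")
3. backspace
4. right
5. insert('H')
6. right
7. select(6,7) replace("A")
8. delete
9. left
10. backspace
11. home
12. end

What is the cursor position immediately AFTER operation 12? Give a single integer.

Answer: 6

Derivation:
After op 1 (home): buf='WVZQICS' cursor=0
After op 2 (select(5,7) replace("CF")): buf='WVZQICF' cursor=7
After op 3 (backspace): buf='WVZQIC' cursor=6
After op 4 (right): buf='WVZQIC' cursor=6
After op 5 (insert('H')): buf='WVZQICH' cursor=7
After op 6 (right): buf='WVZQICH' cursor=7
After op 7 (select(6,7) replace("A")): buf='WVZQICA' cursor=7
After op 8 (delete): buf='WVZQICA' cursor=7
After op 9 (left): buf='WVZQICA' cursor=6
After op 10 (backspace): buf='WVZQIA' cursor=5
After op 11 (home): buf='WVZQIA' cursor=0
After op 12 (end): buf='WVZQIA' cursor=6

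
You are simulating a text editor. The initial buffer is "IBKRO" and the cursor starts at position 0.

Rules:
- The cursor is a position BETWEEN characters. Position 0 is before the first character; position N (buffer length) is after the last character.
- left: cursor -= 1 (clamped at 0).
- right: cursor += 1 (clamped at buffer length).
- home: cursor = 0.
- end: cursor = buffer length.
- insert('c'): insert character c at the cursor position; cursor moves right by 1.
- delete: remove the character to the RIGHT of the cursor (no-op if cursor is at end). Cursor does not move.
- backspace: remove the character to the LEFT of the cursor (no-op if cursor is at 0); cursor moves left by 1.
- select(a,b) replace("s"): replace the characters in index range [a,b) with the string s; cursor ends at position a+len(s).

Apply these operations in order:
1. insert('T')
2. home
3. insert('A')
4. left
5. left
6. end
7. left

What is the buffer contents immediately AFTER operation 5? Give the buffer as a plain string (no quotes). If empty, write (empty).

Answer: ATIBKRO

Derivation:
After op 1 (insert('T')): buf='TIBKRO' cursor=1
After op 2 (home): buf='TIBKRO' cursor=0
After op 3 (insert('A')): buf='ATIBKRO' cursor=1
After op 4 (left): buf='ATIBKRO' cursor=0
After op 5 (left): buf='ATIBKRO' cursor=0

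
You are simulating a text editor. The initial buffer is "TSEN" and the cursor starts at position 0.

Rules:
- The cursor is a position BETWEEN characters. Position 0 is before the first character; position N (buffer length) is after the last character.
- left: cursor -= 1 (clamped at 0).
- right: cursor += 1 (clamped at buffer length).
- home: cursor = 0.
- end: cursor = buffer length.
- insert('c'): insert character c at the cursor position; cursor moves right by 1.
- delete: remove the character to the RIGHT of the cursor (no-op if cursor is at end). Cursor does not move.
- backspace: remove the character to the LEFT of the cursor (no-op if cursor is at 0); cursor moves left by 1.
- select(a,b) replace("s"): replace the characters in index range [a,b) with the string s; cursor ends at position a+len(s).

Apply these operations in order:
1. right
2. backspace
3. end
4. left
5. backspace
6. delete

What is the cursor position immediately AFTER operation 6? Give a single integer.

After op 1 (right): buf='TSEN' cursor=1
After op 2 (backspace): buf='SEN' cursor=0
After op 3 (end): buf='SEN' cursor=3
After op 4 (left): buf='SEN' cursor=2
After op 5 (backspace): buf='SN' cursor=1
After op 6 (delete): buf='S' cursor=1

Answer: 1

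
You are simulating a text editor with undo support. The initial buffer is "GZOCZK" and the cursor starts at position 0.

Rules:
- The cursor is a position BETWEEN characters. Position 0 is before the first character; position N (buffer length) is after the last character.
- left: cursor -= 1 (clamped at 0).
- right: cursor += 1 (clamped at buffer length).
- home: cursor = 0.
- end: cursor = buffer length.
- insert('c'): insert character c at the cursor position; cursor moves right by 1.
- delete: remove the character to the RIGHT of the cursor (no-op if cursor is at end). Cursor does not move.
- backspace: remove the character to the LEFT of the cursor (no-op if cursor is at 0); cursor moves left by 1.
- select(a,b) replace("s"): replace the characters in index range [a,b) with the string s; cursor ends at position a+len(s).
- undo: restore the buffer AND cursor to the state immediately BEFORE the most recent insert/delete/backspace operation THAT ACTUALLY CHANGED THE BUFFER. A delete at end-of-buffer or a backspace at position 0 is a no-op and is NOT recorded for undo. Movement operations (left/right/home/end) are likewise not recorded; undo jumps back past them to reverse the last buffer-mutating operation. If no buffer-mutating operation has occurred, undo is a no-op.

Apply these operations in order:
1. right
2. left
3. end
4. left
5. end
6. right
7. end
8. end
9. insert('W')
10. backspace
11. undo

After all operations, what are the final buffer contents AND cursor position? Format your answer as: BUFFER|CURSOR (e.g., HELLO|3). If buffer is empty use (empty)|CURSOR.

Answer: GZOCZKW|7

Derivation:
After op 1 (right): buf='GZOCZK' cursor=1
After op 2 (left): buf='GZOCZK' cursor=0
After op 3 (end): buf='GZOCZK' cursor=6
After op 4 (left): buf='GZOCZK' cursor=5
After op 5 (end): buf='GZOCZK' cursor=6
After op 6 (right): buf='GZOCZK' cursor=6
After op 7 (end): buf='GZOCZK' cursor=6
After op 8 (end): buf='GZOCZK' cursor=6
After op 9 (insert('W')): buf='GZOCZKW' cursor=7
After op 10 (backspace): buf='GZOCZK' cursor=6
After op 11 (undo): buf='GZOCZKW' cursor=7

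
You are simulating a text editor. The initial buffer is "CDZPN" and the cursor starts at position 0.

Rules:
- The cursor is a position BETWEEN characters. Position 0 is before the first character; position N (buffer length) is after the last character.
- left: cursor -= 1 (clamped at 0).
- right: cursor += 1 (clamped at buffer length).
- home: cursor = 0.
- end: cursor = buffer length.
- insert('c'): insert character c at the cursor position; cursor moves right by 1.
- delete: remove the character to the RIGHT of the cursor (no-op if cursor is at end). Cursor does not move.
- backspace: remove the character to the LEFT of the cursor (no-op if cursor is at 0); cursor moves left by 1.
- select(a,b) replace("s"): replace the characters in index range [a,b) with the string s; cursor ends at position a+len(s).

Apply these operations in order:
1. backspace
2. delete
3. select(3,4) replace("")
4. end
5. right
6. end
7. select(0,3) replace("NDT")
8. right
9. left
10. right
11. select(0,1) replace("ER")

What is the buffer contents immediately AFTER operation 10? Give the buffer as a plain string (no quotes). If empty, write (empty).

Answer: NDT

Derivation:
After op 1 (backspace): buf='CDZPN' cursor=0
After op 2 (delete): buf='DZPN' cursor=0
After op 3 (select(3,4) replace("")): buf='DZP' cursor=3
After op 4 (end): buf='DZP' cursor=3
After op 5 (right): buf='DZP' cursor=3
After op 6 (end): buf='DZP' cursor=3
After op 7 (select(0,3) replace("NDT")): buf='NDT' cursor=3
After op 8 (right): buf='NDT' cursor=3
After op 9 (left): buf='NDT' cursor=2
After op 10 (right): buf='NDT' cursor=3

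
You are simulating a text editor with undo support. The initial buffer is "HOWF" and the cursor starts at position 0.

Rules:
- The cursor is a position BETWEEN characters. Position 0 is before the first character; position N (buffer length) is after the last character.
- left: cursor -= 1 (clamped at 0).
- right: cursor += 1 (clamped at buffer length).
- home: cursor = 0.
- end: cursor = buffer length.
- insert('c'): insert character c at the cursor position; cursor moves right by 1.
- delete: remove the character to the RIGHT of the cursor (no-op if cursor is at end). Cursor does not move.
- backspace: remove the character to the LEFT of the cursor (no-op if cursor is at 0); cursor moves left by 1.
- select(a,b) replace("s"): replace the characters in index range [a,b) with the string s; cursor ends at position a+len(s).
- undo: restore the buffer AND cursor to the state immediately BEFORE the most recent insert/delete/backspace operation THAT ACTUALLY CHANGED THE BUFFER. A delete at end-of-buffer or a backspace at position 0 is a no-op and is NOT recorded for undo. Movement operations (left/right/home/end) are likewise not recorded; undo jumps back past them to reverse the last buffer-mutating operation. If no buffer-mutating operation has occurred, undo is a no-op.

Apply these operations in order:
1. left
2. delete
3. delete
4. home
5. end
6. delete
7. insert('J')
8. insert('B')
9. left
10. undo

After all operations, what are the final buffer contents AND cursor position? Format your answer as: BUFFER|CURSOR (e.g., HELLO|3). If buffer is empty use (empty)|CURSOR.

After op 1 (left): buf='HOWF' cursor=0
After op 2 (delete): buf='OWF' cursor=0
After op 3 (delete): buf='WF' cursor=0
After op 4 (home): buf='WF' cursor=0
After op 5 (end): buf='WF' cursor=2
After op 6 (delete): buf='WF' cursor=2
After op 7 (insert('J')): buf='WFJ' cursor=3
After op 8 (insert('B')): buf='WFJB' cursor=4
After op 9 (left): buf='WFJB' cursor=3
After op 10 (undo): buf='WFJ' cursor=3

Answer: WFJ|3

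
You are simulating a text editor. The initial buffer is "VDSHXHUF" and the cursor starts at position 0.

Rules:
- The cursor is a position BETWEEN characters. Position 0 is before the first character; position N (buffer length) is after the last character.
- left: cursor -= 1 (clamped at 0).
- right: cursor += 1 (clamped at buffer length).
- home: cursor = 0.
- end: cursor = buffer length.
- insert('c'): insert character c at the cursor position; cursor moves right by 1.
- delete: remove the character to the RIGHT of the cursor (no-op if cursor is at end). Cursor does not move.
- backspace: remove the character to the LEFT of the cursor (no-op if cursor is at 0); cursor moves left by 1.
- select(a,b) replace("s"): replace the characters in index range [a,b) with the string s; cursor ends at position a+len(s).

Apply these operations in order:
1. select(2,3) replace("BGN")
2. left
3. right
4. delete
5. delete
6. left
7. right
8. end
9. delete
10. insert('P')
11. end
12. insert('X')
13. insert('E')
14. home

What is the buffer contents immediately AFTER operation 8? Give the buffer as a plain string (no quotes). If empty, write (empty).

Answer: VDBGNHUF

Derivation:
After op 1 (select(2,3) replace("BGN")): buf='VDBGNHXHUF' cursor=5
After op 2 (left): buf='VDBGNHXHUF' cursor=4
After op 3 (right): buf='VDBGNHXHUF' cursor=5
After op 4 (delete): buf='VDBGNXHUF' cursor=5
After op 5 (delete): buf='VDBGNHUF' cursor=5
After op 6 (left): buf='VDBGNHUF' cursor=4
After op 7 (right): buf='VDBGNHUF' cursor=5
After op 8 (end): buf='VDBGNHUF' cursor=8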